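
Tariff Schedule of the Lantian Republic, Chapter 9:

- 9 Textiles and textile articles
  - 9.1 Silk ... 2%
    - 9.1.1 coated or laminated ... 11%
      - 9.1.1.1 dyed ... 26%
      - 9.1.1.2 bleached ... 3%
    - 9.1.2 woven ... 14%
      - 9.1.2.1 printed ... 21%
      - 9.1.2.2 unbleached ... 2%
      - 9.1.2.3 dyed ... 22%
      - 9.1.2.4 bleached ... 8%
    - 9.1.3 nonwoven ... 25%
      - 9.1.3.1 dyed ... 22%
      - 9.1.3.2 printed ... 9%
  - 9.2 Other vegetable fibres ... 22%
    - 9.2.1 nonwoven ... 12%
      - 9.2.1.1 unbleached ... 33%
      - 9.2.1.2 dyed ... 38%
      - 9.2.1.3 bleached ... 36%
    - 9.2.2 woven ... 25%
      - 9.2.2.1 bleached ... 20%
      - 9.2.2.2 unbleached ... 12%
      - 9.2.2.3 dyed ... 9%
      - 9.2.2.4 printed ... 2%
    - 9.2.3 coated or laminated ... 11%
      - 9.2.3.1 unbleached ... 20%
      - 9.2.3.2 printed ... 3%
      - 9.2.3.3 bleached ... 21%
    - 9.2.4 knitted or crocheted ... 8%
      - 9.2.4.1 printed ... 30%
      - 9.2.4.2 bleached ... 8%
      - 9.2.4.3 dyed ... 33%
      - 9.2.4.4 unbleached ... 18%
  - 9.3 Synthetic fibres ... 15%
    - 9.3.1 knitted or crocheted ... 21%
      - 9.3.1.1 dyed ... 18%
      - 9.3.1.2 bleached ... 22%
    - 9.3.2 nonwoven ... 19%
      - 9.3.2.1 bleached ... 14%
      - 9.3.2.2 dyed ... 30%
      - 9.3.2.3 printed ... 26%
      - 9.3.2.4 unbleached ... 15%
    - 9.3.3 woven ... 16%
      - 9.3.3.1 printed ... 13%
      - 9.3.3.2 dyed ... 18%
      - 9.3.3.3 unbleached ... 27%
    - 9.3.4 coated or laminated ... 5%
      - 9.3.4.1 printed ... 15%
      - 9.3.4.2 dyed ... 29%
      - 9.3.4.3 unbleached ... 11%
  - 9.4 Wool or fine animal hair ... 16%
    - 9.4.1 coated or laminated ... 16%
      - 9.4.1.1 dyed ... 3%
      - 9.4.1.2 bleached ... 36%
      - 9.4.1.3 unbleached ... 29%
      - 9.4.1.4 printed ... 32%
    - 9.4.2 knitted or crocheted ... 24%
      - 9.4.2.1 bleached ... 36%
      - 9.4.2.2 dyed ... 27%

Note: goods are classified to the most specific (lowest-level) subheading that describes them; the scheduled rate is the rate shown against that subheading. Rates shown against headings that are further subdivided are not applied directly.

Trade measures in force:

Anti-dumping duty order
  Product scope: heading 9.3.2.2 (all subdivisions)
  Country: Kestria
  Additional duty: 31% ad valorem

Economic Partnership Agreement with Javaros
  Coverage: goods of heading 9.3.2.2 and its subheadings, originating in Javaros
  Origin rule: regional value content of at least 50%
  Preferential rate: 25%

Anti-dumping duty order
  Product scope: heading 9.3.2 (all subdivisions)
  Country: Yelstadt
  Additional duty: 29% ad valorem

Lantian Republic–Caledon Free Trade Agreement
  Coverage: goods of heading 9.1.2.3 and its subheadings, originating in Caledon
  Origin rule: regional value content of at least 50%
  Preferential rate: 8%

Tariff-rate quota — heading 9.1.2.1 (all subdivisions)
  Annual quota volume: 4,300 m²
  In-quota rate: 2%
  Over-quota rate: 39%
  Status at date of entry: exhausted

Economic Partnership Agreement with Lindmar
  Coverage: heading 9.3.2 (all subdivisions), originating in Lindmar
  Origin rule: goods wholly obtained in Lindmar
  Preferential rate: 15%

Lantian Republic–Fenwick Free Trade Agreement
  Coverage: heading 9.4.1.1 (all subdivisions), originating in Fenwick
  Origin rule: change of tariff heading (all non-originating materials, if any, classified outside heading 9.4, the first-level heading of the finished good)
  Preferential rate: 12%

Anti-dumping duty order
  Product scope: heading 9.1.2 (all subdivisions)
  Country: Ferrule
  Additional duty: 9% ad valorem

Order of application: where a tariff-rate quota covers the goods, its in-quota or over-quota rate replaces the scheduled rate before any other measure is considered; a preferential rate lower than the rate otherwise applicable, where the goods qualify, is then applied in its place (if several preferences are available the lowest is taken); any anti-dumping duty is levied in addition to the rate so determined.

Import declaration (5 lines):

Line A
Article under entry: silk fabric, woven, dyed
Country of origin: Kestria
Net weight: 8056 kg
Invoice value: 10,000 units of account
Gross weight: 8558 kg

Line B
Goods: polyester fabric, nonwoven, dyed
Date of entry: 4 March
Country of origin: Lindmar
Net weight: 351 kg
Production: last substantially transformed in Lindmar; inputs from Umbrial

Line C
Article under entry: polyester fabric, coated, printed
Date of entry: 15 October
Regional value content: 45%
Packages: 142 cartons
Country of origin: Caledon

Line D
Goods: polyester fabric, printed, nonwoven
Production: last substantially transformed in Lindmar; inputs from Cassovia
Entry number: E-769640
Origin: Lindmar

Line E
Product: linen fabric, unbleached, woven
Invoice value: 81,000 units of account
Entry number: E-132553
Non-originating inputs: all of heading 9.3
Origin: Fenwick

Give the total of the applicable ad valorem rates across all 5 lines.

Line A: silk → 9.1; woven → 9.1.2; dyed → 9.1.2.3. Scheduled 22%. No special measure applies. → 22%.
Line B: polyester → 9.3; nonwoven → 9.3.2; dyed → 9.3.2.2. Scheduled 30%. Lindmar agreement on 9.3.2: not wholly obtained. → 30%.
Line C: polyester → 9.3; coated → 9.3.4; printed → 9.3.4.1. Scheduled 15%. Caledon agreement on 9.1.2.3: 9.3.4.1 not covered. → 15%.
Line D: polyester → 9.3; nonwoven → 9.3.2; printed → 9.3.2.3. Scheduled 26%. Lindmar agreement on 9.3.2: not wholly obtained. → 26%.
Line E: linen → 9.2; woven → 9.2.2; unbleached → 9.2.2.2. Scheduled 12%. Fenwick agreement on 9.4.1.1: 9.2.2.2 not covered. → 12%.
Sum: 22% + 30% + 15% + 26% + 12% = 105%.

105%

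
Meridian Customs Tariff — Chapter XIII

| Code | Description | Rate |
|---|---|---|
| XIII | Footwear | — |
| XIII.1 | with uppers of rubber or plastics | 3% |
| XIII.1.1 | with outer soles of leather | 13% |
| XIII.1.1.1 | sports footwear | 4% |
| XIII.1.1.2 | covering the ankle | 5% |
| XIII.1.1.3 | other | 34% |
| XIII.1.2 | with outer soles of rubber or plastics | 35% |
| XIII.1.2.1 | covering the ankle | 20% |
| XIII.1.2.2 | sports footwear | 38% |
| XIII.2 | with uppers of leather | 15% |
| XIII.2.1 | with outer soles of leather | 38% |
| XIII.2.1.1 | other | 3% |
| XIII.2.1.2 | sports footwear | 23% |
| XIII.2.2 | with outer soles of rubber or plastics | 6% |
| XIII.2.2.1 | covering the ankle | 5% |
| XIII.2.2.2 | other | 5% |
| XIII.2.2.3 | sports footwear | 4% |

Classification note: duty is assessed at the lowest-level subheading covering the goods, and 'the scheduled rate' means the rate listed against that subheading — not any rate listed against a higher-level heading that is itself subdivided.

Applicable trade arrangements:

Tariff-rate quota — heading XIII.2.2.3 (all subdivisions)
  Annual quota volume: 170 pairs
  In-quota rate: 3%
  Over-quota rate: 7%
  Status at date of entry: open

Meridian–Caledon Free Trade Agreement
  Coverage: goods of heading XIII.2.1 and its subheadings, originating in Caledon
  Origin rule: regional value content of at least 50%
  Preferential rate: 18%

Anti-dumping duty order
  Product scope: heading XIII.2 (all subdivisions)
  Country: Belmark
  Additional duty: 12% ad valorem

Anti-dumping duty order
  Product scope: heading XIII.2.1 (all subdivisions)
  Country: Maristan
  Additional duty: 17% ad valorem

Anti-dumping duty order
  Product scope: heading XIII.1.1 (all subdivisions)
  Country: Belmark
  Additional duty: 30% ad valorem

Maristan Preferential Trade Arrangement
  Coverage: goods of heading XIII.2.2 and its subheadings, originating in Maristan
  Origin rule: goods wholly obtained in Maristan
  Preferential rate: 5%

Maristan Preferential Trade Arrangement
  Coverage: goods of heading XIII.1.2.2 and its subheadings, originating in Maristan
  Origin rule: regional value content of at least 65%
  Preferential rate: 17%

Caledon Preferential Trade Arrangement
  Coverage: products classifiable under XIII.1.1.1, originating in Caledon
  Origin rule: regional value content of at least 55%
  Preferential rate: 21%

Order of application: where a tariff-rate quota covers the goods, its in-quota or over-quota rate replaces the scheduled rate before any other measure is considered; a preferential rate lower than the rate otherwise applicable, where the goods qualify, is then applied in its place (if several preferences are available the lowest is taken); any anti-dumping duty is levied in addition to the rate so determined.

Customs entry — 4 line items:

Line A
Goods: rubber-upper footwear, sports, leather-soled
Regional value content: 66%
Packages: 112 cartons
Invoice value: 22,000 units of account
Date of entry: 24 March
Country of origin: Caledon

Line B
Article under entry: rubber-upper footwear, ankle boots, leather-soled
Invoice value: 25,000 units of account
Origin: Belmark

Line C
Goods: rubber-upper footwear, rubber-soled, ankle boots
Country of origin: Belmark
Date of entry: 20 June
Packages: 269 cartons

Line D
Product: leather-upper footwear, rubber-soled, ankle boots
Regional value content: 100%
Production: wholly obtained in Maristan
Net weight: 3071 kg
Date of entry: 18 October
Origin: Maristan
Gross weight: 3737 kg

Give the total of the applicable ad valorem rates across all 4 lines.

64%

Line A: rubber-upper → XIII.1; leather-soled → XIII.1.1; sports → XIII.1.1.1. Scheduled 4%. Caledon agreement on XIII.2.1: XIII.1.1.1 not covered; Caledon agreement on XIII.1.1.1: RVC ≥ 55% → 21% available; preference 21% not lower than 4% → no reduction. → 4%.
Line B: rubber-upper → XIII.1; leather-soled → XIII.1.1; ankle boots → XIII.1.1.2. Scheduled 5%. anti-dumping (Belmark, XIII.1.1): +30%; total 5% + 30% = 35%. → 35%.
Line C: rubber-upper → XIII.1; rubber-soled → XIII.1.2; ankle boots → XIII.1.2.1. Scheduled 20%. No special measure applies. → 20%.
Line D: leather-upper → XIII.2; rubber-soled → XIII.2.2; ankle boots → XIII.2.2.1. Scheduled 5%. Maristan agreement on XIII.2.2: wholly obtained → 5% available; Maristan agreement on XIII.1.2.2: XIII.2.2.1 not covered; preference 5% not lower than 5% → no reduction. → 5%.
Sum: 4% + 35% + 20% + 5% = 64%.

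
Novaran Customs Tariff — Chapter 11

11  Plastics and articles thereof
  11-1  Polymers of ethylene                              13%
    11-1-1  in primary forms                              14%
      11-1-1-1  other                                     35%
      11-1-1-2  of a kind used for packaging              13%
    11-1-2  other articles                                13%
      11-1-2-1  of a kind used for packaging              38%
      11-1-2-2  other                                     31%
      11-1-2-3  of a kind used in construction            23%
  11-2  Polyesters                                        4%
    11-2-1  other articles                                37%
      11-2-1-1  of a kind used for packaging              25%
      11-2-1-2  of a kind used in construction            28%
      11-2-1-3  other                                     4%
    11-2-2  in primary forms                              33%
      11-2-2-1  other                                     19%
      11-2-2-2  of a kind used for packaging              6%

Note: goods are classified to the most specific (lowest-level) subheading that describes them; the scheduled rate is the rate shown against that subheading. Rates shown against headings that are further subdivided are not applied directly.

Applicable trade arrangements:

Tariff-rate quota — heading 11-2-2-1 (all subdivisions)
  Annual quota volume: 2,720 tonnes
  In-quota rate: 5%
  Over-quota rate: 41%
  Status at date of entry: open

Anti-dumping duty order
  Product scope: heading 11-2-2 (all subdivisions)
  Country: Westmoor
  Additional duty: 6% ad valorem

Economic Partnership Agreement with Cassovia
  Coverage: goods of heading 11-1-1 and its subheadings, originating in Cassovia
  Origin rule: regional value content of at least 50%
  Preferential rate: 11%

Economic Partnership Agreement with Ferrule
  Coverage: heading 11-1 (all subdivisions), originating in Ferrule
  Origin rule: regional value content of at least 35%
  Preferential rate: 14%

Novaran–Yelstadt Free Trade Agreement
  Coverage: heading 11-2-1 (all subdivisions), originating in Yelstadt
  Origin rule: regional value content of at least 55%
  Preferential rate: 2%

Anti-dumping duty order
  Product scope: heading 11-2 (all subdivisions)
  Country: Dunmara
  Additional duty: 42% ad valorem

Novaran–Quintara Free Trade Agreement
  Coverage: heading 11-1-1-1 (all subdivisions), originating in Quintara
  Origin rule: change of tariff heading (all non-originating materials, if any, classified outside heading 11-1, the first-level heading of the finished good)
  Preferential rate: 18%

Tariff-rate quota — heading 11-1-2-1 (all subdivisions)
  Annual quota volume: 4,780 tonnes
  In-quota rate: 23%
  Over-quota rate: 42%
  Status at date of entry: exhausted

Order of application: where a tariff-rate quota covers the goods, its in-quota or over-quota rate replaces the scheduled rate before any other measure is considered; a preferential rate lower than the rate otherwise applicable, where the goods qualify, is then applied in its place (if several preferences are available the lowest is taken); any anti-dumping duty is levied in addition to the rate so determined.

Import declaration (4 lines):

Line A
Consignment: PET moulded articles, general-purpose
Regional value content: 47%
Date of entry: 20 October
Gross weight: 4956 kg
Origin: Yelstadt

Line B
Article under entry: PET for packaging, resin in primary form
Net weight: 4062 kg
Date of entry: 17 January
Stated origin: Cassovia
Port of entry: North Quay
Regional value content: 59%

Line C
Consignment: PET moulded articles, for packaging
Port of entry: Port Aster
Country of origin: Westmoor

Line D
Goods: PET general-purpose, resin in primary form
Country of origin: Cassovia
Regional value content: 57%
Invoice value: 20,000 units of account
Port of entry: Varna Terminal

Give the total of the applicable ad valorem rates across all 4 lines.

Line A: PET → 11-2; moulded articles → 11-2-1; general-purpose → 11-2-1-3. Scheduled 4%. Yelstadt agreement on 11-2-1: RVC < 55%. → 4%.
Line B: PET → 11-2; resin in primary form → 11-2-2; for packaging → 11-2-2-2. Scheduled 6%. Cassovia agreement on 11-1-1: 11-2-2-2 not covered. → 6%.
Line C: PET → 11-2; moulded articles → 11-2-1; for packaging → 11-2-1-1. Scheduled 25%. No special measure applies. → 25%.
Line D: PET → 11-2; resin in primary form → 11-2-2; general-purpose → 11-2-2-1. Scheduled 19%. quota on 11-2-2-1 open → in-quota 5%; Cassovia agreement on 11-1-1: 11-2-2-1 not covered. → 5%.
Sum: 4% + 6% + 25% + 5% = 40%.

40%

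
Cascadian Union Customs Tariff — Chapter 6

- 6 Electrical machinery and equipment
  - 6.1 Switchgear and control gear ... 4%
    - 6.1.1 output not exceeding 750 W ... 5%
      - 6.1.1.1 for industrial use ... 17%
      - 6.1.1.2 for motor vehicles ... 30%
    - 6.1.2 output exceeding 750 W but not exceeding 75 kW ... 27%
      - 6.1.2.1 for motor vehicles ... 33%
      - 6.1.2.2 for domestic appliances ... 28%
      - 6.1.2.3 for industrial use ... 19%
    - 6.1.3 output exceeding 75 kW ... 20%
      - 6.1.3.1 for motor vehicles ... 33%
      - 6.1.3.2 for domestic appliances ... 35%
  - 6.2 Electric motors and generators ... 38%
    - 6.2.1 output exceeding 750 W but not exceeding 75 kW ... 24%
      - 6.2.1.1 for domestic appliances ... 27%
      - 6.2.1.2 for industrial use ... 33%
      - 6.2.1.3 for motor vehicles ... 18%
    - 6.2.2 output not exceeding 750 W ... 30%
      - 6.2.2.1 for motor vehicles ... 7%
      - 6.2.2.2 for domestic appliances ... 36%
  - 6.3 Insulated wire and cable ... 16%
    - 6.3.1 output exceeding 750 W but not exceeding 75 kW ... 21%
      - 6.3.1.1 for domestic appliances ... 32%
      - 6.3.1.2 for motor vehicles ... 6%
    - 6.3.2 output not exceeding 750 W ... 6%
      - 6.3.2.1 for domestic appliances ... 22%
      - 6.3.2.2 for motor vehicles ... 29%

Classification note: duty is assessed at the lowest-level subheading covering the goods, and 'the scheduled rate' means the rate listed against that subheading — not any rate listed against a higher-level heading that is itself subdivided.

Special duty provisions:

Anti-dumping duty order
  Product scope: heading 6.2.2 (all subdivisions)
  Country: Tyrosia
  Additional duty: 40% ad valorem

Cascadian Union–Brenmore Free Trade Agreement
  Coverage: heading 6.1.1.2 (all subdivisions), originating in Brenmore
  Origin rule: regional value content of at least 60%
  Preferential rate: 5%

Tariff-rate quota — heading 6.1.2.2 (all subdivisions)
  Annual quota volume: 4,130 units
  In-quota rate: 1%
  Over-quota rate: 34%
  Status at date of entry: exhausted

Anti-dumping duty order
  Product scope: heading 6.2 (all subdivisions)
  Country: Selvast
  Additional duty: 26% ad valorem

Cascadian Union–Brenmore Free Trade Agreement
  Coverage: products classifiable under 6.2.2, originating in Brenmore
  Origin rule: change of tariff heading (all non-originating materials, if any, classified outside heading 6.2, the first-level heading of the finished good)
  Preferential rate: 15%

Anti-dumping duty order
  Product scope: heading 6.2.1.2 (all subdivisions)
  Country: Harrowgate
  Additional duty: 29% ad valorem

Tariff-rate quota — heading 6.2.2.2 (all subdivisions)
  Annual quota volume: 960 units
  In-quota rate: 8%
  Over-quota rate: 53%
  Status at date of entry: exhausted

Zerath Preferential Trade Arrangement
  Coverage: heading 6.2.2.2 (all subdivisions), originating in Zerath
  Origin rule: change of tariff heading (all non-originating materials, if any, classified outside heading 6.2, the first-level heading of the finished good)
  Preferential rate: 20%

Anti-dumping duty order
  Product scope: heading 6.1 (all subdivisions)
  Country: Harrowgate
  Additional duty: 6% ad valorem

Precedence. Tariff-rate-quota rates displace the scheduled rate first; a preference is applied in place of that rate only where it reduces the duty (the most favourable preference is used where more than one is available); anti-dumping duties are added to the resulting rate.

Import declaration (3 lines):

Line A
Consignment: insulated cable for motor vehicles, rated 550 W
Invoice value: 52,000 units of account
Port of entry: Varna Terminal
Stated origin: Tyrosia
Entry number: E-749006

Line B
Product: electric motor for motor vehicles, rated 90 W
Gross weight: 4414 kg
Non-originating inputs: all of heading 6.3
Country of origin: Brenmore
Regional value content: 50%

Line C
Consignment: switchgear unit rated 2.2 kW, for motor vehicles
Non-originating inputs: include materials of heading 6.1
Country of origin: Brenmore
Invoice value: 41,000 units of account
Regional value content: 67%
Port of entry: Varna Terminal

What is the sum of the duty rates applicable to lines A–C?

Line A: insulated cable → 6.3; rated 550 W → 6.3.2; for motor vehicles → 6.3.2.2. Scheduled 29%. No special measure applies. → 29%.
Line B: electric motor → 6.2; rated 90 W → 6.2.2; for motor vehicles → 6.2.2.1. Scheduled 7%. Brenmore agreement on 6.1.1.2: 6.2.2.1 not covered; Brenmore agreement on 6.2.2: CTH met → 15% available; preference 15% not lower than 7% → no reduction. → 7%.
Line C: switchgear unit → 6.1; rated 2.2 kW → 6.1.2; for motor vehicles → 6.1.2.1. Scheduled 33%. Brenmore agreement on 6.1.1.2: 6.1.2.1 not covered; Brenmore agreement on 6.2.2: 6.1.2.1 not covered. → 33%.
Sum: 29% + 7% + 33% = 69%.

69%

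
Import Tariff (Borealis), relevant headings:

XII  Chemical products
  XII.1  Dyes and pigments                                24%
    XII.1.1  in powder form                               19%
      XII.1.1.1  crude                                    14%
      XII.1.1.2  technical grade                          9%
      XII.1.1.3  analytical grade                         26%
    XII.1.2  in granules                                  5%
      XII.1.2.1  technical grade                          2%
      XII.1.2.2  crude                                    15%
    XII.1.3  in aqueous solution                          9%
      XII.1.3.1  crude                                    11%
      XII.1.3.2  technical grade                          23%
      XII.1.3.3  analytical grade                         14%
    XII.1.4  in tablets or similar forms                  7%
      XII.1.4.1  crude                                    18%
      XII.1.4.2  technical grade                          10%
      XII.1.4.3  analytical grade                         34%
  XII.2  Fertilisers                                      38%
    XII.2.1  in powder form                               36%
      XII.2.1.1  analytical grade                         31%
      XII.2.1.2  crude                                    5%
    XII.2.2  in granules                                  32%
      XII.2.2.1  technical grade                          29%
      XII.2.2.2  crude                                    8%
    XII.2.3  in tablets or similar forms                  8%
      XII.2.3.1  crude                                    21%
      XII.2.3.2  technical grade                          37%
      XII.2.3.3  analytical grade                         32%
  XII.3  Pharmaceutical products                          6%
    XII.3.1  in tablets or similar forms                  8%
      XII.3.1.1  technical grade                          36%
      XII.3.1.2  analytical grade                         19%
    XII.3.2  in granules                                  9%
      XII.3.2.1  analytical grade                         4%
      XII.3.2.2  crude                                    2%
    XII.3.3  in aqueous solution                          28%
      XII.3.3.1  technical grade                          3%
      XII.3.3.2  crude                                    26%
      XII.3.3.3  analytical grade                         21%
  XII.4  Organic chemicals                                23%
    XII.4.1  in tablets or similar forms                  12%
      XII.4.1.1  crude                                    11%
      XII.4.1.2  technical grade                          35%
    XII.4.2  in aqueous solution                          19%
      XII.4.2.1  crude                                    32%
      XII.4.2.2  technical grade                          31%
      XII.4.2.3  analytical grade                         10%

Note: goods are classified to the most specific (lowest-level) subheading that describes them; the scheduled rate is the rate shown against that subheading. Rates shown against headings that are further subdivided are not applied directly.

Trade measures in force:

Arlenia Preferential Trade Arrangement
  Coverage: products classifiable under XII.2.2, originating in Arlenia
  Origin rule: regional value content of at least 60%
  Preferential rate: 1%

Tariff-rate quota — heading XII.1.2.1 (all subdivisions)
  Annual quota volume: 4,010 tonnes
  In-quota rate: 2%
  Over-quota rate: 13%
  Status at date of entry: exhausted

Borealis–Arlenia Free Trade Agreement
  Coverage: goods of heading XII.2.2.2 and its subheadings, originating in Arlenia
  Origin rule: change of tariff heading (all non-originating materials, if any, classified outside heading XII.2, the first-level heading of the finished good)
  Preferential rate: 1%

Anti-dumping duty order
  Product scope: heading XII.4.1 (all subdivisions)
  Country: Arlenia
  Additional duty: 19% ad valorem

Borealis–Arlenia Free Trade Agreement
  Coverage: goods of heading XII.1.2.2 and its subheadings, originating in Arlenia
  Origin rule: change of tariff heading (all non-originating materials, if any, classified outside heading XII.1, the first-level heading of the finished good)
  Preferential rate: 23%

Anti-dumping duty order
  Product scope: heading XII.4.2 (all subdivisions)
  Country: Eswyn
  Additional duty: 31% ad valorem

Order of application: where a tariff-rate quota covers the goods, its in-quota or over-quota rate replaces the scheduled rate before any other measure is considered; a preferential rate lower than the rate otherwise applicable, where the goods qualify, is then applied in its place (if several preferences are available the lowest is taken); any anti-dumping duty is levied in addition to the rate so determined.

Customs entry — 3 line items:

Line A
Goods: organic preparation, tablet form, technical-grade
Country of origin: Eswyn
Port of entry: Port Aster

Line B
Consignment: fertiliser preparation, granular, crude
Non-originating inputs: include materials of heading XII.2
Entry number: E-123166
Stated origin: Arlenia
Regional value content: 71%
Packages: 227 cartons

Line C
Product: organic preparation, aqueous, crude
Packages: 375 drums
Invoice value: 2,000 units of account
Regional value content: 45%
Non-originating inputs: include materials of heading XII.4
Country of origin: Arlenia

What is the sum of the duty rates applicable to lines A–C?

68%

Line A: organic → XII.4; tablet form → XII.4.1; technical-grade → XII.4.1.2. Scheduled 35%. No special measure applies. → 35%.
Line B: fertiliser → XII.2; granular → XII.2.2; crude → XII.2.2.2. Scheduled 8%. Arlenia agreement on XII.2.2: RVC ≥ 60% → 1% available; Arlenia agreement on XII.2.2.2: CTH not met; Arlenia agreement on XII.1.2.2: XII.2.2.2 not covered; preferential 1%. → 1%.
Line C: organic → XII.4; aqueous → XII.4.2; crude → XII.4.2.1. Scheduled 32%. Arlenia agreement on XII.2.2: XII.4.2.1 not covered; Arlenia agreement on XII.2.2.2: XII.4.2.1 not covered; Arlenia agreement on XII.1.2.2: XII.4.2.1 not covered. → 32%.
Sum: 35% + 1% + 32% = 68%.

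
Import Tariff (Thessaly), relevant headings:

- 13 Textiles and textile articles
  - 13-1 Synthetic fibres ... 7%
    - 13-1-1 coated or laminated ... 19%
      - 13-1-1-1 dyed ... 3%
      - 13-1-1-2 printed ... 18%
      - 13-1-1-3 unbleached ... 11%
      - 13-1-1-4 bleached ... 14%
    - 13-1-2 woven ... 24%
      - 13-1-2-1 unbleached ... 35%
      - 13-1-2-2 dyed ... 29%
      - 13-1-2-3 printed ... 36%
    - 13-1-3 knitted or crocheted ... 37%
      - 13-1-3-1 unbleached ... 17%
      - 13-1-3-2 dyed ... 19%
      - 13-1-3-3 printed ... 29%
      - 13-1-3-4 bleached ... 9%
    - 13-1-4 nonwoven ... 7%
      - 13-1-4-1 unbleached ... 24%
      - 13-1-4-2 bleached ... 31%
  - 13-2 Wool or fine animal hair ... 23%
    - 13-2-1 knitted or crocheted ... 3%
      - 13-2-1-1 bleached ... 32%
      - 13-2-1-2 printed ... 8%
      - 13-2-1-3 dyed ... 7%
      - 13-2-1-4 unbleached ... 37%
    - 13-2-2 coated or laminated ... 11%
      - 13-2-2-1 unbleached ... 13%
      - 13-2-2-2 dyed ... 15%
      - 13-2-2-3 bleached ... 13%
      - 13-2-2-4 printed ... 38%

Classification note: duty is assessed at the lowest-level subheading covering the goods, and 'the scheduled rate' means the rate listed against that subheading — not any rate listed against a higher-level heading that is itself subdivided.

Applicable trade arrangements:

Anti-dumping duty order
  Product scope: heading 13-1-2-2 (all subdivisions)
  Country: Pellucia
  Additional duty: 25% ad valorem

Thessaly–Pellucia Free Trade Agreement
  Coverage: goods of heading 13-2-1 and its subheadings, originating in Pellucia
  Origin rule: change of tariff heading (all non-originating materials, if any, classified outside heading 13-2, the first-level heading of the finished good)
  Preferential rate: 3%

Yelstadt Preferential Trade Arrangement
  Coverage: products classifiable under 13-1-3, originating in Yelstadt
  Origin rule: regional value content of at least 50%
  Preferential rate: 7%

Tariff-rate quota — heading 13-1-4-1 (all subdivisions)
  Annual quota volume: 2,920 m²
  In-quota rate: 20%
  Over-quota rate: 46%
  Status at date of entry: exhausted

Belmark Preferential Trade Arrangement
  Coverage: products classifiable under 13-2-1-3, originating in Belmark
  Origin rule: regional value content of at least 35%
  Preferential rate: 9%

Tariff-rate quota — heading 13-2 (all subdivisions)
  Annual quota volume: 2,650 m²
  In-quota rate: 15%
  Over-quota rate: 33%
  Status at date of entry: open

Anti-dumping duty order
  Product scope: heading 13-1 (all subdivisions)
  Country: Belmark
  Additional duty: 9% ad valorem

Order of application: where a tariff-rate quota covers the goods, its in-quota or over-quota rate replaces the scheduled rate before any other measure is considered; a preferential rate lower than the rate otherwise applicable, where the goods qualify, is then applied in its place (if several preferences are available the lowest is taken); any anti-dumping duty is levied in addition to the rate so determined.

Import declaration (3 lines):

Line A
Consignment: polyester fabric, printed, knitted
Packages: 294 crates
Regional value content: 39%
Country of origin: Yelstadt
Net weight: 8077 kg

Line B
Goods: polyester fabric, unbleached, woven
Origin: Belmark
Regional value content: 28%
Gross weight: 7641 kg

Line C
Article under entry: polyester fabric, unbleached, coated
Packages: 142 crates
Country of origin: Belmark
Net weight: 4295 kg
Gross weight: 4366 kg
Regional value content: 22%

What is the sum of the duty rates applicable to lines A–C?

93%

Line A: polyester → 13-1; knitted → 13-1-3; printed → 13-1-3-3. Scheduled 29%. Yelstadt agreement on 13-1-3: RVC < 50%. → 29%.
Line B: polyester → 13-1; woven → 13-1-2; unbleached → 13-1-2-1. Scheduled 35%. Belmark agreement on 13-2-1-3: 13-1-2-1 not covered; anti-dumping (Belmark, 13-1): +9%; total 35% + 9% = 44%. → 44%.
Line C: polyester → 13-1; coated → 13-1-1; unbleached → 13-1-1-3. Scheduled 11%. Belmark agreement on 13-2-1-3: 13-1-1-3 not covered; anti-dumping (Belmark, 13-1): +9%; total 11% + 9% = 20%. → 20%.
Sum: 29% + 44% + 20% = 93%.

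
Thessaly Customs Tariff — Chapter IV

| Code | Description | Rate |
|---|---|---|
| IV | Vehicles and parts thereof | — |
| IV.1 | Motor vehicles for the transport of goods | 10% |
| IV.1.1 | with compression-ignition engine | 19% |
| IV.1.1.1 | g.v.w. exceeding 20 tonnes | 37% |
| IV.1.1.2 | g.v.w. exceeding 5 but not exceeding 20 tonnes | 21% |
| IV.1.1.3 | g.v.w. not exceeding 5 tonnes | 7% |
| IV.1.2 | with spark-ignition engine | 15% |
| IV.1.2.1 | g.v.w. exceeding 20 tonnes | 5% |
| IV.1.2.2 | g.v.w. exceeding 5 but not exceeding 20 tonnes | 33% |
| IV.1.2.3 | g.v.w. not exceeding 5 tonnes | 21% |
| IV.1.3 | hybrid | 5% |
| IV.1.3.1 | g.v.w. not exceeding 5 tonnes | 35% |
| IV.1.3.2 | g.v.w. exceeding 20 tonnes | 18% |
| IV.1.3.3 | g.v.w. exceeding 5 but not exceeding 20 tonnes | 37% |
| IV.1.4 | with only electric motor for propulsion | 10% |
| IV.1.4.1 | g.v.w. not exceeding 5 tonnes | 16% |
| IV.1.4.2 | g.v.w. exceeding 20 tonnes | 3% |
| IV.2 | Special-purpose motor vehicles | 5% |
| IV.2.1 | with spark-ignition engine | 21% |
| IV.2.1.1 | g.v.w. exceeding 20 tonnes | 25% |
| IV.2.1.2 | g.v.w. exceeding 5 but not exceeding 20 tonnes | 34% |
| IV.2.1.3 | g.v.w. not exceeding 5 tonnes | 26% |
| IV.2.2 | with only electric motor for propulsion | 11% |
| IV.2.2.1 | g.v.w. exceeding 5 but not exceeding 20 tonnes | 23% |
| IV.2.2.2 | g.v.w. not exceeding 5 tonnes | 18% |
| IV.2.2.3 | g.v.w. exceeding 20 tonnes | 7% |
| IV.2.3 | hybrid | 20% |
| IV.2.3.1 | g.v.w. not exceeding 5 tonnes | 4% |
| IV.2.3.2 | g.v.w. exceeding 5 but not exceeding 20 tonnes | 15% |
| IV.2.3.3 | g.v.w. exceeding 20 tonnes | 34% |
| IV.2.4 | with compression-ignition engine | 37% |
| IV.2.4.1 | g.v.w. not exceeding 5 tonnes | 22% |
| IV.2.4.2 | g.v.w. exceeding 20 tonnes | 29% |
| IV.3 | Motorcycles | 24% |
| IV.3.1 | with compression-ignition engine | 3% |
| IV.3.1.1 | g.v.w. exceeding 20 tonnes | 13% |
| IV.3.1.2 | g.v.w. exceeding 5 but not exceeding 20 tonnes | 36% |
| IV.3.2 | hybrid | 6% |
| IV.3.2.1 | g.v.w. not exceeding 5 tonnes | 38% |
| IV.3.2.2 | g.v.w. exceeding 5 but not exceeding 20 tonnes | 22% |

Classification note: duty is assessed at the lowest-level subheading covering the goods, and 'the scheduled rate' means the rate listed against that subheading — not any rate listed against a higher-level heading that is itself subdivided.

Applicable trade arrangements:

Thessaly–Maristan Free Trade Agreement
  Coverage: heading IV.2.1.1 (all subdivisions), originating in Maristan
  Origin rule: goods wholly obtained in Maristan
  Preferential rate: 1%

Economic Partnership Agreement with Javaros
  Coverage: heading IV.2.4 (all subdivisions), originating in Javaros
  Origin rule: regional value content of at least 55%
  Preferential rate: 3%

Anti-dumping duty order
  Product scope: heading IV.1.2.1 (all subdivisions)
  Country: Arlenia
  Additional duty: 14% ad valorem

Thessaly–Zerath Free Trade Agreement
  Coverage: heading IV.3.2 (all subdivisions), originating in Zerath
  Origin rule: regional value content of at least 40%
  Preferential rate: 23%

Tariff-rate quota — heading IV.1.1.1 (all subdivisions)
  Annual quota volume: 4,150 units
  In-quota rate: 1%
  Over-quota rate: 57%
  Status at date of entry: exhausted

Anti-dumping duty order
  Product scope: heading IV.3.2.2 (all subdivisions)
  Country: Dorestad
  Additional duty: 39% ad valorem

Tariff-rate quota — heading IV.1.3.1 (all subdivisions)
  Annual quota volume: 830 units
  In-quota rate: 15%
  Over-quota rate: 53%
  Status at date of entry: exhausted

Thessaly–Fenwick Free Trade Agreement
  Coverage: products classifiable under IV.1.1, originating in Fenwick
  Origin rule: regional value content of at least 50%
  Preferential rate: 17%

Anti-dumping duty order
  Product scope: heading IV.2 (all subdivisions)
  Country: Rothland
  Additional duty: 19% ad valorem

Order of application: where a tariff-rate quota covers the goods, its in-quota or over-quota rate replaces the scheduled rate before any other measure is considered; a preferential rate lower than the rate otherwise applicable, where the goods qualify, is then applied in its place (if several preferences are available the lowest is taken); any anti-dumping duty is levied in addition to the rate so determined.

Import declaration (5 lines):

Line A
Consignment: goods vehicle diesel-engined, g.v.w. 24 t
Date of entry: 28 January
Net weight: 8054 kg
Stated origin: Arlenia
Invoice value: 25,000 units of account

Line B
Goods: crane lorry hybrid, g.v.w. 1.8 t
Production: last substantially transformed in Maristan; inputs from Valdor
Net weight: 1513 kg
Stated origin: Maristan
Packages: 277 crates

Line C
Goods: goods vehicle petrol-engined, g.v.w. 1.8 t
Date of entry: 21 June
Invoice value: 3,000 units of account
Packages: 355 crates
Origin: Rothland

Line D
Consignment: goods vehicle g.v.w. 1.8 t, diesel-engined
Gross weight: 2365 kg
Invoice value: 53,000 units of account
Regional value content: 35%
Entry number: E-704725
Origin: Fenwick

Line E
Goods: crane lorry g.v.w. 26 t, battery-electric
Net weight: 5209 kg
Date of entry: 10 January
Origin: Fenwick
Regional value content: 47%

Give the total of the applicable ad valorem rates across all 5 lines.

96%

Line A: goods vehicle → IV.1; diesel-engined → IV.1.1; g.v.w. 24 t → IV.1.1.1. Scheduled 37%. quota on IV.1.1.1 exhausted → over-quota 57%. → 57%.
Line B: crane lorry → IV.2; hybrid → IV.2.3; g.v.w. 1.8 t → IV.2.3.1. Scheduled 4%. Maristan agreement on IV.2.1.1: IV.2.3.1 not covered. → 4%.
Line C: goods vehicle → IV.1; petrol-engined → IV.1.2; g.v.w. 1.8 t → IV.1.2.3. Scheduled 21%. No special measure applies. → 21%.
Line D: goods vehicle → IV.1; diesel-engined → IV.1.1; g.v.w. 1.8 t → IV.1.1.3. Scheduled 7%. Fenwick agreement on IV.1.1: RVC < 50%. → 7%.
Line E: crane lorry → IV.2; battery-electric → IV.2.2; g.v.w. 26 t → IV.2.2.3. Scheduled 7%. Fenwick agreement on IV.1.1: IV.2.2.3 not covered. → 7%.
Sum: 57% + 4% + 21% + 7% + 7% = 96%.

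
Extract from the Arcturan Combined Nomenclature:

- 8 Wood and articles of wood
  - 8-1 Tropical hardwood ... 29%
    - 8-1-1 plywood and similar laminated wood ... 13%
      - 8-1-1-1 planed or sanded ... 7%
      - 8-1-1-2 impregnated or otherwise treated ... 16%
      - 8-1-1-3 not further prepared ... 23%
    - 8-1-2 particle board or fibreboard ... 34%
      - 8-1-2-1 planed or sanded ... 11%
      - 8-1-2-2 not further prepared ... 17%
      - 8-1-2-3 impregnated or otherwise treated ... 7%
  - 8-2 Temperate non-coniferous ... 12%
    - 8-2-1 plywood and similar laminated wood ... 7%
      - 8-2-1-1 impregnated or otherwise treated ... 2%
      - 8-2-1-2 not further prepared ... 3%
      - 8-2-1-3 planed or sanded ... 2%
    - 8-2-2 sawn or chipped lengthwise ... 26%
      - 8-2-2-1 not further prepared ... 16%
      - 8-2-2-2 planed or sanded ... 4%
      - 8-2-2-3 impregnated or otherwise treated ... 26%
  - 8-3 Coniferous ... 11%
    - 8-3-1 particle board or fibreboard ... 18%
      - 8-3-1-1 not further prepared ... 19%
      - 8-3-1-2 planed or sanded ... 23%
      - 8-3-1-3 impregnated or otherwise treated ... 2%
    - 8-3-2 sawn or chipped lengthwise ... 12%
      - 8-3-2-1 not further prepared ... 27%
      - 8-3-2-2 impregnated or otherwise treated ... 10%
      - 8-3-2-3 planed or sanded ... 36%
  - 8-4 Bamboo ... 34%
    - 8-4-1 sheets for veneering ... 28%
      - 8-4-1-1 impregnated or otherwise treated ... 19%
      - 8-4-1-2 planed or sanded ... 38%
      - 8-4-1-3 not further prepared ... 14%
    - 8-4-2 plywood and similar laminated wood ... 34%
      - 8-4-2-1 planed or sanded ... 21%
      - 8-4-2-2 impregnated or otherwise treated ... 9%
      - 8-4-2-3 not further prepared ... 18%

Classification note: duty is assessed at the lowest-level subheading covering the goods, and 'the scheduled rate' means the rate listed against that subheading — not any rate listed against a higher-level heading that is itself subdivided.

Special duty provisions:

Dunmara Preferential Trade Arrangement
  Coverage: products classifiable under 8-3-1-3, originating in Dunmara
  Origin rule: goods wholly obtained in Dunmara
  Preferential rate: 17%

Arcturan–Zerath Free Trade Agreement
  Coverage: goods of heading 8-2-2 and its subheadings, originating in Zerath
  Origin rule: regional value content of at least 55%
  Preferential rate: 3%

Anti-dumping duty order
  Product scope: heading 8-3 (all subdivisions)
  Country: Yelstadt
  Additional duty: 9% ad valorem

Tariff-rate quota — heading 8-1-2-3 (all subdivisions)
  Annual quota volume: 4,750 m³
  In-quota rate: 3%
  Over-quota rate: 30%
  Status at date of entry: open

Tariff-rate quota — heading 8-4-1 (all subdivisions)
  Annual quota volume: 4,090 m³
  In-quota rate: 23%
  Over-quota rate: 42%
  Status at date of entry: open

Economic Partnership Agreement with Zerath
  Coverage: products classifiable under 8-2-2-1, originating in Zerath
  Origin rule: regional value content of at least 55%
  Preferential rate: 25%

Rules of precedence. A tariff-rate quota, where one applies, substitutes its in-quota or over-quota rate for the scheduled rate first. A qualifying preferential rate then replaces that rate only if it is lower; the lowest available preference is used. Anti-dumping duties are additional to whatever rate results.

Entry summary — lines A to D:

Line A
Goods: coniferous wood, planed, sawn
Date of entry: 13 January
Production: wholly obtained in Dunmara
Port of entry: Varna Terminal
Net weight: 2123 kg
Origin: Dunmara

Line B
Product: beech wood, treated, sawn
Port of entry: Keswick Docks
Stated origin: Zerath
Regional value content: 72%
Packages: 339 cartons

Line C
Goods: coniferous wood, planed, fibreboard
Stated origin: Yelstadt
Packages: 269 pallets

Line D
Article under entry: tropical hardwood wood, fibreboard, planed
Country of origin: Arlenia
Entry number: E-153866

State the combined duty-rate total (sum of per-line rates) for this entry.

Line A: coniferous → 8-3; sawn → 8-3-2; planed → 8-3-2-3. Scheduled 36%. Dunmara agreement on 8-3-1-3: 8-3-2-3 not covered. → 36%.
Line B: beech → 8-2; sawn → 8-2-2; treated → 8-2-2-3. Scheduled 26%. Zerath agreement on 8-2-2: RVC ≥ 55% → 3% available; Zerath agreement on 8-2-2-1: 8-2-2-3 not covered; preferential 3%. → 3%.
Line C: coniferous → 8-3; fibreboard → 8-3-1; planed → 8-3-1-2. Scheduled 23%. anti-dumping (Yelstadt, 8-3): +9%; total 23% + 9% = 32%. → 32%.
Line D: tropical hardwood → 8-1; fibreboard → 8-1-2; planed → 8-1-2-1. Scheduled 11%. No special measure applies. → 11%.
Sum: 36% + 3% + 32% + 11% = 82%.

82%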